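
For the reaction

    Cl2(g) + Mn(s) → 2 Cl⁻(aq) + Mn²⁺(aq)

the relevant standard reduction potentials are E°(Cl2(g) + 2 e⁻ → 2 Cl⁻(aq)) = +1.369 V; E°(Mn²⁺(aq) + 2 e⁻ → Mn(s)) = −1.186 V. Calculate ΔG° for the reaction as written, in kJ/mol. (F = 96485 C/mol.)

−493 kJ/mol

In the reaction as written Cl2(g) is reduced, so the Cl₂/Cl⁻ couple is the cathode and Mn²⁺/Mn is the anode.
E°cell = +1.369 − (−1.186) = +2.555 V; balancing electrons gives n = 2.
ΔG° = −nFE°cell = −(2)(96485)(+2.555) J/mol = −493 kJ/mol.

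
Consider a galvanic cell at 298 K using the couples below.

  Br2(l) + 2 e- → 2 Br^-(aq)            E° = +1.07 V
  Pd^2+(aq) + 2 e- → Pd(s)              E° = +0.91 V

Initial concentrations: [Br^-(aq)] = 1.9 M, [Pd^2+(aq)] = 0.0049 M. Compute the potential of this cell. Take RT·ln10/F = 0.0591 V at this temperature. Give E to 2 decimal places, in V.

Br₂/Br⁻ is reduced (cathode, E° = +1.07 V) and Pd²⁺/Pd is oxidized (anode).
E°cell = E°cat − E°an = +1.07 − (+0.91) = +0.16 V; n = 2.
For the overall reaction Br2(l) + Pd(s) → 2 Br^-(aq) + Pd^2+(aq), Q = [Br^-(aq)]^2·[Pd^2+(aq)] = 0.0177, giving log Q = −1.752.
By the Nernst equation, E = +0.16 − (0.0591/2)·(−1.752) = +0.21 V.

+0.21 V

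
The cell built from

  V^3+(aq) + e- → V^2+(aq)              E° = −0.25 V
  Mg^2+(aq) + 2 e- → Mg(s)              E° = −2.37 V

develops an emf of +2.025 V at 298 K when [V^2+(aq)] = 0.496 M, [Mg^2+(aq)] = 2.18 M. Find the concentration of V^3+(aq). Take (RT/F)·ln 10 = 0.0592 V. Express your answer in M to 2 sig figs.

With V³⁺/V²⁺ at the cathode and Mg²⁺/Mg at the anode, E°cell = −0.25 − (−2.37) = +2.12 V (n = 2).
From the Nernst equation, log Q = n(E° − E)/0.0592 = 2·(+2.12 − (+2.025))/0.0592 = 3.209.
The balanced reaction is 2 V^3+(aq) + Mg(s) → 2 V^2+(aq) + Mg^2+(aq), so Q = ([V^2+(aq)]^2·[Mg^2+(aq)]) / [V^3+(aq)]^2.
Substituting the known concentrations and solving, log [V^3+(aq)] = −1.740 and [V^3+(aq)] = 0.018 M.

0.018 M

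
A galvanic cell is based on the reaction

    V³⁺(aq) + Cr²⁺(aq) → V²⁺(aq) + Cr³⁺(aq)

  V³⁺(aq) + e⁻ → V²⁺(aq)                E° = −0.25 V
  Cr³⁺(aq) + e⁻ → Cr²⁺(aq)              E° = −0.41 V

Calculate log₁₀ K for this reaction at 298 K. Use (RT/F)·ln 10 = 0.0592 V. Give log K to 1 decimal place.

log K = 2.7

The V³⁺/V²⁺ couple is reduced (cathode); E°cell = −0.25 − (−0.41) = +0.16 V with n = 1.
At equilibrium E = 0, so log K = nE°cell / 0.0592 = (1)(+0.16) / 0.0592 = 2.7.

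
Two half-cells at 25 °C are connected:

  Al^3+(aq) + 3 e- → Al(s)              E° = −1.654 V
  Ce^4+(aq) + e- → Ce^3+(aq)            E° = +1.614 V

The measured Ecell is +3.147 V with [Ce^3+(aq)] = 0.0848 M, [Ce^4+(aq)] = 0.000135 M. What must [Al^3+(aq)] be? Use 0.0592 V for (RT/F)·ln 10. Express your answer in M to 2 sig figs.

Ce⁴⁺/Ce³⁺ is the cathode (higher E°); E°cell = +1.614 − (−1.654) = +3.268 V with n = 3.
Rearranging E = E° − (0.0592/n)·log Q gives log Q = 3(+3.268 − (+3.147))/0.0592 = 6.132.
For 3 Ce^4+(aq) + Al(s) → 3 Ce^3+(aq) + Al^3+(aq), the reaction quotient is Q = ([Ce^3+(aq)]^3·[Al^3+(aq)]) / [Ce^4+(aq)]^3.
Substituting the known concentrations and solving, log [Al^3+(aq)] = −2.262 and [Al^3+(aq)] = 0.0055 M.

0.0055 M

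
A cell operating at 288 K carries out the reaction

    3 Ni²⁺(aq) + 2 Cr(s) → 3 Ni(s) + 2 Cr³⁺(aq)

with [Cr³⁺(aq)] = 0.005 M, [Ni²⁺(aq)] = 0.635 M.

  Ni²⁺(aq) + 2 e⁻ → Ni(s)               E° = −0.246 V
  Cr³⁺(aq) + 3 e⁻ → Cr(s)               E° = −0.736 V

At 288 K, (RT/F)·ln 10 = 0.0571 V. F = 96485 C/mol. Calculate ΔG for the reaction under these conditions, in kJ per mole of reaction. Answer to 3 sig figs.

−306 kJ/mol

With Ni²⁺/Ni reduced at the cathode, E°cell = −0.246 − (−0.736) = +0.490 V and n = 6.
Q = [Cr³⁺(aq)]^2 / [Ni²⁺(aq)]^3 = 9.76×10^−5, so log Q = −4.010 and E = +0.490 − (0.0571/6)(−4.010) = +0.5282 V.
Then ΔG = −nFE = −6 × 96485 × +0.5282 J/mol = −306 kJ/mol.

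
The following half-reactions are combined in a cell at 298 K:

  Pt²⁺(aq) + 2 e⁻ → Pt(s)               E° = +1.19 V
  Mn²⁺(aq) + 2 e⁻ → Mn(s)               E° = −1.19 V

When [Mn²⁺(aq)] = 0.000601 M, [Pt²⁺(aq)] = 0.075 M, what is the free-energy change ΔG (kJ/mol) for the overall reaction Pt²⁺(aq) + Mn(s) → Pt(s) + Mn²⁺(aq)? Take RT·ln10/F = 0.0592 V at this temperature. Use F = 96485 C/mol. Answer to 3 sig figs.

With Pt²⁺/Pt reduced at the cathode, E°cell = +1.19 − (−1.19) = +2.38 V and n = 2.
Q = [Mn²⁺(aq)] / [Pt²⁺(aq)] = 0.00801, so log Q = −2.096 and E = +2.38 − (0.0592/2)(−2.096) = +2.4420 V.
Then ΔG = −nFE = −2 × 96485 × +2.4420 J/mol = −471 kJ/mol.

−471 kJ/mol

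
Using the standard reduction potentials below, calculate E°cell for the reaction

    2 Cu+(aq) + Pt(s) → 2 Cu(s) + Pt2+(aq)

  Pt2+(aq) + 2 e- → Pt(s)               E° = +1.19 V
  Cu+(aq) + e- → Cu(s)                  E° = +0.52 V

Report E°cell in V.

−0.67 V

In the reaction as written, Cu+(aq) is reduced (cathode) and Pt2+(aq) is produced by oxidation at the anode.
E°cell = E°(cathode) − E°(anode) = +0.52 − (+1.19) = −0.67 V.
The negative E°cell means the reaction is non-spontaneous in the direction written.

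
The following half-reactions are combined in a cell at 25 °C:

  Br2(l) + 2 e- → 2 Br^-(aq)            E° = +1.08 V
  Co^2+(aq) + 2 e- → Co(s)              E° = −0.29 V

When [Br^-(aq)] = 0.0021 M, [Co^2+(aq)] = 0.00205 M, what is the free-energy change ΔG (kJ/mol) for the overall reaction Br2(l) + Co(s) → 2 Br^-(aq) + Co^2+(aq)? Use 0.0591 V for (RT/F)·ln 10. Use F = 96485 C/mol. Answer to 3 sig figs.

E°cell = +1.08 − (−0.29) = +1.37 V; the balanced reaction transfers n = 2 electrons.
Here Q = [Br^-(aq)]^2·[Co^2+(aq)] = 9.04×10^−9 (log Q = −8.044), giving E = +1.37 − (0.0591/2)·(−8.044) = +1.6077 V.
Then ΔG = −nFE = −2 × 96485 × +1.6077 J/mol = −310 kJ/mol.

−310 kJ/mol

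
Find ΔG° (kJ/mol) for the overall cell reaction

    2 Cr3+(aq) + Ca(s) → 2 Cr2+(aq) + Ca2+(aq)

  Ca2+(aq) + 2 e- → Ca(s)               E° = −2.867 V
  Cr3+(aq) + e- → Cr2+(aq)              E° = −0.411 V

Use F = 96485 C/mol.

−474 kJ/mol

In the reaction as written Cr3+(aq) is reduced, so the Cr³⁺/Cr²⁺ couple is the cathode and Ca²⁺/Ca is the anode.
E°cell = −0.411 − (−2.867) = +2.456 V; balancing electrons gives n = 2.
ΔG° = −nFE°cell = −(2)(96485)(+2.456) J/mol = −474 kJ/mol.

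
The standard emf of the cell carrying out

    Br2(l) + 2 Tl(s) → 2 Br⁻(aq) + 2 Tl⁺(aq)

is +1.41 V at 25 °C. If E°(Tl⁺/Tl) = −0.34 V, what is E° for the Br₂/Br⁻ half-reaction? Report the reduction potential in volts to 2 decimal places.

+1.07 V

In the reaction as written the Br₂/Br⁻ couple is reduced (cathode) and Tl⁺/Tl is oxidized (anode), so E°cell = E°(Br₂/Br⁻) − E°(Tl⁺/Tl).
E°(Br₂/Br⁻) = E°cell + E°(anode) = +1.41 + (−0.34) = +1.07 V.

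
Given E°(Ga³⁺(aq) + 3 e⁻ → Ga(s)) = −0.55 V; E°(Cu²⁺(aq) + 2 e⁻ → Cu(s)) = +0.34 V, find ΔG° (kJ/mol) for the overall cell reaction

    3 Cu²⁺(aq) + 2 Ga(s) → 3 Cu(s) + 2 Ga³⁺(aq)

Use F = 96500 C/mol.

In the reaction as written Cu²⁺(aq) is reduced, so the Cu²⁺/Cu couple is the cathode and Ga³⁺/Ga is the anode.
E°cell = +0.34 − (−0.55) = +0.89 V; balancing electrons gives n = 6.
ΔG° = −nFE°cell = −(6)(96500)(+0.89) J/mol = −515 kJ/mol.

−515 kJ/mol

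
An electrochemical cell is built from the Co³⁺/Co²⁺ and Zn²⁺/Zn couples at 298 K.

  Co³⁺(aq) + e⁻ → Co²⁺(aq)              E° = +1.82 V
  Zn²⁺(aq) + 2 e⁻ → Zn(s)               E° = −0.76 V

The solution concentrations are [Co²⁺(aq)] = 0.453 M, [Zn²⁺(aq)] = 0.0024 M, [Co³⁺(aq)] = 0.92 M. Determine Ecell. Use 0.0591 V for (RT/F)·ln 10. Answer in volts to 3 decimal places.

+2.676 V

Since E°(Co³⁺/Co²⁺) > E°(Zn²⁺/Zn), Co³⁺/Co²⁺ serves as the cathode.
The standard potential is +1.82 − (−0.76) = +2.58 V and the balanced reaction transfers n = 2 electrons.
Balancing gives 2 Co³⁺(aq) + Zn(s) → 2 Co²⁺(aq) + Zn²⁺(aq); hence Q = ([Co²⁺(aq)]^2·[Zn²⁺(aq)]) / [Co³⁺(aq)]^2 = 0.000582 (log Q = −3.235).
By the Nernst equation, E = +2.58 − (0.0591/2)·(−3.235) = +2.676 V.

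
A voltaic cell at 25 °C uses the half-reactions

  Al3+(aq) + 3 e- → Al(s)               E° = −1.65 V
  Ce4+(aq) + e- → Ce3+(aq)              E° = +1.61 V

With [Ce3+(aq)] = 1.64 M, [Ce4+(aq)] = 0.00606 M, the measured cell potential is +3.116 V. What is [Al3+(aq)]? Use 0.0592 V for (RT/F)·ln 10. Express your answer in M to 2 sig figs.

1.0 M

With Ce⁴⁺/Ce³⁺ at the cathode and Al³⁺/Al at the anode, E°cell = +1.61 − (−1.65) = +3.26 V (n = 3).
Rearranging E = E° − (0.0592/n)·log Q gives log Q = 3(+3.26 − (+3.116))/0.0592 = 7.297.
Balancing electrons gives 3 Ce4+(aq) + Al(s) → 3 Ce3+(aq) + Al3+(aq); thus Q = ([Ce3+(aq)]^3·[Al3+(aq)]) / [Ce4+(aq)]^3.
Substituting the known concentrations and solving, log [Al3+(aq)] = −0.000 and [Al3+(aq)] = 1.0 M.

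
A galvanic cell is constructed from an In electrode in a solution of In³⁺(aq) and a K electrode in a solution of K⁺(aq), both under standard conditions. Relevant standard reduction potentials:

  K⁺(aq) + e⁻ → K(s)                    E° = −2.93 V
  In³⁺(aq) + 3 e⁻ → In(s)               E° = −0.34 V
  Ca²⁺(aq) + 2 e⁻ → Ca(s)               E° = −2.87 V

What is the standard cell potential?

Of the two couples in this cell, the one with the more positive reduction potential is reduced at the cathode: here that is In³⁺/In (−0.34 V); K⁺/K (−2.93 V) is the anode.
E°cell = E°(cathode) − E°(anode) = −0.34 − (−2.93) = +2.59 V.

+2.59 V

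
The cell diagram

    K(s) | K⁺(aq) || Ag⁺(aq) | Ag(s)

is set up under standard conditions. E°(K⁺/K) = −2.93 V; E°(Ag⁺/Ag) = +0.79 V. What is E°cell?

By convention the left-hand electrode in cell notation is the anode (oxidation) and the right-hand electrode is the cathode (reduction).
E°cell = E°(right) − E°(left) = +0.79 − (−2.93) = +3.72 V.

+3.72 V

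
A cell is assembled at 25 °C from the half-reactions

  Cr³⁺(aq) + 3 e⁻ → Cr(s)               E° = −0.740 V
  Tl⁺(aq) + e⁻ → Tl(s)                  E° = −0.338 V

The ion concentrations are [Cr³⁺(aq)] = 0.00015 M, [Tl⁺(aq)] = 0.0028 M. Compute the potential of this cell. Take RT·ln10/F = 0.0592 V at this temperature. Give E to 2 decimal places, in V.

+0.33 V

Tl⁺/Tl is reduced (cathode, E° = −0.338 V) and Cr³⁺/Cr is oxidized (anode).
E°cell = E°cat − E°an = −0.338 − (−0.740) = +0.402 V; n = 3.
For the overall reaction 3 Tl⁺(aq) + Cr(s) → 3 Tl(s) + Cr³⁺(aq), Q = [Cr³⁺(aq)] / [Tl⁺(aq)]^3 = 6.83×10^3, giving log Q = 3.835.
By the Nernst equation, E = +0.402 − (0.0592/3)·(3.835) = +0.33 V.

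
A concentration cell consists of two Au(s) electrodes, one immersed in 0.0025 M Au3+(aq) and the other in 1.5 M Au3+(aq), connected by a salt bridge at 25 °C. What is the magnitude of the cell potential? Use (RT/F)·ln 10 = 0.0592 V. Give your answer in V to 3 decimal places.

0.055 V

For a concentration cell E°cell = 0, since both electrodes use the same couple.
The compartment with the higher Au3+(aq) concentration (1.5 M) acts as the cathode; ions are reduced there and produced at the dilute (0.0025 M) anode.
With n = 3, Ecell = −(0.0592/3)·log([dilute]/[conc]) = −(0.0592/3)·log(0.0025/1.5) = +0.055 V.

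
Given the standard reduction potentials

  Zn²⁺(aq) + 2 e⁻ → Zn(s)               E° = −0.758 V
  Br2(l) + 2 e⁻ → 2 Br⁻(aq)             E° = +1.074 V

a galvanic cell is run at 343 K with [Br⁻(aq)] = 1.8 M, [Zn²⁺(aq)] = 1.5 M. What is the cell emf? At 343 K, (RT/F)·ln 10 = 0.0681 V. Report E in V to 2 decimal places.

+1.81 V

Br₂/Br⁻ is reduced (cathode, E° = +1.074 V) and Zn²⁺/Zn is oxidized (anode).
E°cell = +1.074 − (−0.758) = +1.832 V, with n = 2 electrons transferred.
The balanced reaction is Br2(l) + Zn(s) → 2 Br⁻(aq) + Zn²⁺(aq), so Q = [Br⁻(aq)]^2·[Zn²⁺(aq)] = 4.86 and log Q = 0.687.
E = E° − (0.0681/n)·log Q = +1.832 − (0.0681/2)(0.687) = +1.81 V.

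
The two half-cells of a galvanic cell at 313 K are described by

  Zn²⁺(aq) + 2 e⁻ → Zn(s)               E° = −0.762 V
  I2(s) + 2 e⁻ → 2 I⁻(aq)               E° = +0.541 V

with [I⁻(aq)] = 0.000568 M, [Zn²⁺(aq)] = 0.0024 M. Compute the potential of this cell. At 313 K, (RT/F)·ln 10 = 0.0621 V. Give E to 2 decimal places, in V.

+1.59 V

The I₂/I⁻ couple has the more positive E°, so it is the cathode; Zn²⁺/Zn is the anode.
The standard potential is +0.541 − (−0.762) = +1.303 V and the balanced reaction transfers n = 2 electrons.
For the overall reaction I2(s) + Zn(s) → 2 I⁻(aq) + Zn²⁺(aq), Q = [I⁻(aq)]^2·[Zn²⁺(aq)] = 7.74×10^−10, giving log Q = −9.111.
By the Nernst equation, E = +1.303 − (0.0621/2)·(−9.111) = +1.59 V.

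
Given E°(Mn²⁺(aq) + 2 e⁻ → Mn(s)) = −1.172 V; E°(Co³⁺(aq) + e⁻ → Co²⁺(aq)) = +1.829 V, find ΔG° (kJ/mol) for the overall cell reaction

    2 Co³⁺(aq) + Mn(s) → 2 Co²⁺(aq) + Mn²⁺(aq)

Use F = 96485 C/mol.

In the reaction as written Co³⁺(aq) is reduced, so the Co³⁺/Co²⁺ couple is the cathode and Mn²⁺/Mn is the anode.
E°cell = +1.829 − (−1.172) = +3.001 V; balancing electrons gives n = 2.
ΔG° = −nFE°cell = −(2)(96485)(+3.001) J/mol = −579 kJ/mol.

−579 kJ/mol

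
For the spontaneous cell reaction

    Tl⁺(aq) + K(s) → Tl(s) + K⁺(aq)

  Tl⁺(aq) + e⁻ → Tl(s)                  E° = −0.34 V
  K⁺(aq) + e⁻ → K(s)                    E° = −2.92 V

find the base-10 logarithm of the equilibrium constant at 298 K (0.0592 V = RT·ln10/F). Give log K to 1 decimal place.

log K = 43.6

The Tl⁺/Tl couple is reduced (cathode); E°cell = −0.34 − (−2.92) = +2.58 V with n = 1.
At equilibrium E = 0, so log K = nE°cell / 0.0592 = (1)(+2.58) / 0.0592 = 43.6.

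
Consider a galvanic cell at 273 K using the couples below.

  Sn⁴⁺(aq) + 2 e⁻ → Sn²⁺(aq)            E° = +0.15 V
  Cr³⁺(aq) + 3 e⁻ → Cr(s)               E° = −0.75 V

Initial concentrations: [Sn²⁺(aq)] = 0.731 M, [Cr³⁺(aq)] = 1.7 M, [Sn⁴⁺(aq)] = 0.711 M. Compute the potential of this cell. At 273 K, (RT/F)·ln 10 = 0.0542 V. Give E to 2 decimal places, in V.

+0.90 V

The Sn⁴⁺/Sn²⁺ couple has the more positive E°, so it is the cathode; Cr³⁺/Cr is the anode.
The standard potential is +0.15 − (−0.75) = +0.90 V and the balanced reaction transfers n = 6 electrons.
Balancing gives 3 Sn⁴⁺(aq) + 2 Cr(s) → 3 Sn²⁺(aq) + 2 Cr³⁺(aq); hence Q = ([Sn²⁺(aq)]^3·[Cr³⁺(aq)]^2) / [Sn⁴⁺(aq)]^3 = 3.14 (log Q = 0.497).
Applying E = E° − (RT ln10/nF)·log Q gives +0.90 − (0.0542/6)(0.497) = +0.90 V.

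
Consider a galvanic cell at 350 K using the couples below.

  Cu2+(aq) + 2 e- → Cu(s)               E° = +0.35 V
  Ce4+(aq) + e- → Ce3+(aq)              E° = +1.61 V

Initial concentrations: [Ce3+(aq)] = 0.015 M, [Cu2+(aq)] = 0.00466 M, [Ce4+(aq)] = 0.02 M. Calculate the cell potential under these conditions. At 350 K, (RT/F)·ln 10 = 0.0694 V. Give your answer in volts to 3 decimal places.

Since E°(Ce⁴⁺/Ce³⁺) > E°(Cu²⁺/Cu), Ce⁴⁺/Ce³⁺ serves as the cathode.
E°cell = +1.61 − (+0.35) = +1.26 V, with n = 2 electrons transferred.
Balancing gives 2 Ce4+(aq) + Cu(s) → 2 Ce3+(aq) + Cu2+(aq); hence Q = ([Ce3+(aq)]^2·[Cu2+(aq)]) / [Ce4+(aq)]^2 = 0.00262 (log Q = −2.581).
By the Nernst equation, E = +1.26 − (0.0694/2)·(−2.581) = +1.350 V.

+1.350 V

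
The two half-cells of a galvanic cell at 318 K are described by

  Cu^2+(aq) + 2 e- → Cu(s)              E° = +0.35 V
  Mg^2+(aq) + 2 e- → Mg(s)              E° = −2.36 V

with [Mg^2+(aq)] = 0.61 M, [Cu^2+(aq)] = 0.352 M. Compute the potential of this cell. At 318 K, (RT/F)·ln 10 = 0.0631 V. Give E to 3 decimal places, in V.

The Cu²⁺/Cu couple has the more positive E°, so it is the cathode; Mg²⁺/Mg is the anode.
E°cell = +0.35 − (−2.36) = +2.71 V, with n = 2 electrons transferred.
The balanced reaction is Cu^2+(aq) + Mg(s) → Cu(s) + Mg^2+(aq), so Q = [Mg^2+(aq)] / [Cu^2+(aq)] = 1.73 and log Q = 0.239.
E = E° − (0.0631/n)·log Q = +2.71 − (0.0631/2)(0.239) = +2.702 V.

+2.702 V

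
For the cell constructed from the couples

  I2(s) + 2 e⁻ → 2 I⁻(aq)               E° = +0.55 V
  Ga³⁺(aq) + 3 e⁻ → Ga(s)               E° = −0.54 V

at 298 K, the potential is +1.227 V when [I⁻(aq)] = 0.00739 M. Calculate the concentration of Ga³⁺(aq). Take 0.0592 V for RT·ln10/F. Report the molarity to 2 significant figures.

0.28 M

With I₂/I⁻ at the cathode and Ga³⁺/Ga at the anode, E°cell = +0.55 − (−0.54) = +1.09 V (n = 6).
Since E = E° − (0.0592/n)·log Q, log Q = n(E° − E)/0.0592 = −13.885.
The balanced reaction is 3 I2(s) + 2 Ga(s) → 6 I⁻(aq) + 2 Ga³⁺(aq), so Q = [I⁻(aq)]^6·[Ga³⁺(aq)]^2.
Substituting the known concentrations and solving, log [Ga³⁺(aq)] = −0.548 and [Ga³⁺(aq)] = 0.28 M.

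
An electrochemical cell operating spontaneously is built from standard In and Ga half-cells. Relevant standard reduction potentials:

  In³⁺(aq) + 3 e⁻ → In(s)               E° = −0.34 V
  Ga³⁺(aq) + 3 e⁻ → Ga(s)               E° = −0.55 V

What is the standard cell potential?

Of the two couples in this cell, the one with the more positive reduction potential is reduced at the cathode: here that is In³⁺/In (−0.34 V); Ga³⁺/Ga (−0.55 V) is the anode.
E°cell = E°(cathode) − E°(anode) = −0.34 − (−0.55) = +0.21 V.

+0.21 V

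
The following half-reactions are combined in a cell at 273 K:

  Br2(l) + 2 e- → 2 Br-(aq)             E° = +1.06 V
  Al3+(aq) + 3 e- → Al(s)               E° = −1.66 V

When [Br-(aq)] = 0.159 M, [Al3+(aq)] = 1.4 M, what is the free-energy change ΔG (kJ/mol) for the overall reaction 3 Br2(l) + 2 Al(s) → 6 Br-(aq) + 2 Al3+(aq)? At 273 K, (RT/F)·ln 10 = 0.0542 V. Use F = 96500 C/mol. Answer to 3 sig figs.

With Br₂/Br⁻ reduced at the cathode, E°cell = +1.06 − (−1.66) = +2.72 V and n = 6.
Q = [Br-(aq)]^6·[Al3+(aq)]^2 = 3.17×10^−5, so log Q = −4.499 and E = +2.72 − (0.0542/6)(−4.499) = +2.7606 V.
ΔG = −nFE = −(6)(96500)(+2.7606) J/mol = −1600 kJ/mol.

−1600 kJ/mol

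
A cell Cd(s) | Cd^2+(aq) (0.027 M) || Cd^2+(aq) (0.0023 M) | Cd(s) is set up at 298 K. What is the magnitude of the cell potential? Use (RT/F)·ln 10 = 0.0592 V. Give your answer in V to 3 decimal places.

0.032 V

For a concentration cell E°cell = 0, since both electrodes use the same couple.
The compartment with the higher Cd^2+(aq) concentration (0.027 M) acts as the cathode; ions are reduced there and produced at the dilute (0.0023 M) anode.
With n = 2, Ecell = −(0.0592/2)·log([dilute]/[conc]) = −(0.0592/2)·log(0.0023/0.027) = +0.032 V.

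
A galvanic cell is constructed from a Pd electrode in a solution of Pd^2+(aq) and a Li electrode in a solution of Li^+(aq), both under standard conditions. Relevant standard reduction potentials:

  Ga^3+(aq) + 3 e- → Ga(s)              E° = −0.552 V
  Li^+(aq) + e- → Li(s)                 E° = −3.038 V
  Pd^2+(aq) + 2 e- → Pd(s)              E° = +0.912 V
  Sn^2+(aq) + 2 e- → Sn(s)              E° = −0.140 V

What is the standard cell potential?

Of the two couples in this cell, the one with the more positive reduction potential is reduced at the cathode: here that is Pd²⁺/Pd (+0.912 V); Li⁺/Li (−3.038 V) is the anode.
E°cell = E°(cathode) − E°(anode) = +0.912 − (−3.038) = +3.950 V.

+3.950 V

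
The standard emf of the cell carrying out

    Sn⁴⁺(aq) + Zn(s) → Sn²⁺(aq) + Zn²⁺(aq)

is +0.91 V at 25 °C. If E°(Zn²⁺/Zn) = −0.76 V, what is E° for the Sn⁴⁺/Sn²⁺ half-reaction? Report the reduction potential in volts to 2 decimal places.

+0.15 V

In the reaction as written the Sn⁴⁺/Sn²⁺ couple is reduced (cathode) and Zn²⁺/Zn is oxidized (anode), so E°cell = E°(Sn⁴⁺/Sn²⁺) − E°(Zn²⁺/Zn).
E°(Sn⁴⁺/Sn²⁺) = E°cell + E°(anode) = +0.91 + (−0.76) = +0.15 V.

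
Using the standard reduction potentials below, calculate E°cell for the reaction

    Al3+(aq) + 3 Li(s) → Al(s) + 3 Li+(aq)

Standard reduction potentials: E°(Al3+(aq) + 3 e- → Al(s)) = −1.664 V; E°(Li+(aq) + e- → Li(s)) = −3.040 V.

Al3+(aq) gains electrons, so the Al³⁺/Al couple is the cathode; the Li⁺/Li couple is the anode.
E°cell = E°(cathode) − E°(anode) = −1.664 − (−3.040) = +1.376 V.

+1.376 V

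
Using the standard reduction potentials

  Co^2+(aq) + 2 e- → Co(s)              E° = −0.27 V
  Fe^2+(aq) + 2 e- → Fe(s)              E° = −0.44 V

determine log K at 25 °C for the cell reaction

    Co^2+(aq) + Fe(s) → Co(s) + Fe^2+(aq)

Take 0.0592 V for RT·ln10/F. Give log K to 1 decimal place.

log K = 5.7

The Co²⁺/Co couple is reduced (cathode); E°cell = −0.27 − (−0.44) = +0.17 V with n = 2.
At equilibrium E = 0, so log K = nE°cell / 0.0592 = (2)(+0.17) / 0.0592 = 5.7.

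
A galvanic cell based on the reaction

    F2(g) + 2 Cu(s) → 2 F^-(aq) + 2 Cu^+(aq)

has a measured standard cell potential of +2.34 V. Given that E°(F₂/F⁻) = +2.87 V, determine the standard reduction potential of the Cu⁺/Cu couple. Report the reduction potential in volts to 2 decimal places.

In the reaction as written the F₂/F⁻ couple is reduced (cathode) and Cu⁺/Cu is oxidized (anode), so E°cell = E°(F₂/F⁻) − E°(Cu⁺/Cu).
E°(Cu⁺/Cu) = E°(cathode) − E°cell = +2.87 − (+2.34) = +0.53 V.

+0.53 V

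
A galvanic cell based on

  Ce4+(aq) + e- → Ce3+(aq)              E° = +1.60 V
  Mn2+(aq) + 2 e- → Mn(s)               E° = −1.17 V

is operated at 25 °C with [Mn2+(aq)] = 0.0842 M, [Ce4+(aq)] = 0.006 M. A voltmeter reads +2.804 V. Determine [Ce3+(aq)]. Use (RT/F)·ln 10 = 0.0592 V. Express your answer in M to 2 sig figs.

Ce⁴⁺/Ce³⁺ is the cathode (higher E°); E°cell = +1.60 − (−1.17) = +2.77 V with n = 2.
From the Nernst equation, log Q = n(E° − E)/0.0592 = 2·(+2.77 − (+2.804))/0.0592 = −1.149.
The balanced reaction is 2 Ce4+(aq) + Mn(s) → 2 Ce3+(aq) + Mn2+(aq), so Q = ([Ce3+(aq)]^2·[Mn2+(aq)]) / [Ce4+(aq)]^2.
Isolating [Ce3+(aq)] in Q = 10^{−1.149} yields log [Ce3+(aq)] = −2.259, i.e. 0.0055 M.

0.0055 M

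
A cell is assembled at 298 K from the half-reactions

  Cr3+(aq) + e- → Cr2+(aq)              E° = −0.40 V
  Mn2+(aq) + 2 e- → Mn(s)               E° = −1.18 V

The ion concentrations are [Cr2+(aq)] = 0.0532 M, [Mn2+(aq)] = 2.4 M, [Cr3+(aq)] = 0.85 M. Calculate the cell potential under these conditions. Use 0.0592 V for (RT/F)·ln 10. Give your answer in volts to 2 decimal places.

Cr³⁺/Cr²⁺ is reduced (cathode, E° = −0.40 V) and Mn²⁺/Mn is oxidized (anode).
E°cell = −0.40 − (−1.18) = +0.78 V, with n = 2 electrons transferred.
The balanced reaction is 2 Cr3+(aq) + Mn(s) → 2 Cr2+(aq) + Mn2+(aq), so Q = ([Cr2+(aq)]^2·[Mn2+(aq)]) / [Cr3+(aq)]^2 = 0.0094 and log Q = −2.027.
E = E° − (0.0592/n)·log Q = +0.78 − (0.0592/2)(−2.027) = +0.84 V.

+0.84 V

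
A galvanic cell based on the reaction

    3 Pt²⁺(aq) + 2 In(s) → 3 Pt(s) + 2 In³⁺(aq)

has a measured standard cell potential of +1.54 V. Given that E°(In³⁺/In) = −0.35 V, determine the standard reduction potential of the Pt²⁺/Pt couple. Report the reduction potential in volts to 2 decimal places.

In the reaction as written the Pt²⁺/Pt couple is reduced (cathode) and In³⁺/In is oxidized (anode), so E°cell = E°(Pt²⁺/Pt) − E°(In³⁺/In).
E°(Pt²⁺/Pt) = E°cell + E°(anode) = +1.54 + (−0.35) = +1.19 V.

+1.19 V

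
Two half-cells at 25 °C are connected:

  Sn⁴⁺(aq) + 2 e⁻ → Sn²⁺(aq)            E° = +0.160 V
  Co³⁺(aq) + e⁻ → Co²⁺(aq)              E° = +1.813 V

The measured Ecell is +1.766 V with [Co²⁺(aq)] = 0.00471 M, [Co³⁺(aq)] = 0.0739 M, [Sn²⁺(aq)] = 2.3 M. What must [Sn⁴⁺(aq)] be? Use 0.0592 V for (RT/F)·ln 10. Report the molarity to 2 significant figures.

0.086 M

The Co³⁺/Co²⁺ couple has the larger reduction potential, so it is the cathode: E°cell = +1.813 − (+0.160) = +1.653 V and n = 2.
Since E = E° − (0.0592/n)·log Q, log Q = n(E° − E)/0.0592 = −3.818.
For 2 Co³⁺(aq) + Sn²⁺(aq) → 2 Co²⁺(aq) + Sn⁴⁺(aq), the reaction quotient is Q = ([Co²⁺(aq)]^2·[Sn⁴⁺(aq)]) / ([Co³⁺(aq)]^2·[Sn²⁺(aq)]).
Substituting the known concentrations and solving, log [Sn⁴⁺(aq)] = −1.065 and [Sn⁴⁺(aq)] = 0.086 M.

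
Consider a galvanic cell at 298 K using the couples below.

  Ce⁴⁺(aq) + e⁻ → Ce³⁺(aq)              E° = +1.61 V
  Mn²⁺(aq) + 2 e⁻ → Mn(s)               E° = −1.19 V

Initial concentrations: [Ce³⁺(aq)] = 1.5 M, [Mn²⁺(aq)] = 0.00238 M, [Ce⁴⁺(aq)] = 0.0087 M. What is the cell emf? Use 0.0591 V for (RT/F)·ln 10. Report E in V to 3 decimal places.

+2.745 V

Ce⁴⁺/Ce³⁺ is reduced (cathode, E° = +1.61 V) and Mn²⁺/Mn is oxidized (anode).
E°cell = E°cat − E°an = +1.61 − (−1.19) = +2.80 V; n = 2.
The balanced reaction is 2 Ce⁴⁺(aq) + Mn(s) → 2 Ce³⁺(aq) + Mn²⁺(aq), so Q = ([Ce³⁺(aq)]^2·[Mn²⁺(aq)]) / [Ce⁴⁺(aq)]^2 = 70.7 and log Q = 1.850.
By the Nernst equation, E = +2.80 − (0.0591/2)·(1.850) = +2.745 V.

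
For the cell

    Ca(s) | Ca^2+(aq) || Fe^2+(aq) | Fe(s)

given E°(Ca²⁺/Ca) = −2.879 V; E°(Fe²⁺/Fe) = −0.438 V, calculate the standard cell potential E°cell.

By convention the left-hand electrode in cell notation is the anode (oxidation) and the right-hand electrode is the cathode (reduction).
E°cell = E°(right) − E°(left) = −0.438 − (−2.879) = +2.441 V.

+2.441 V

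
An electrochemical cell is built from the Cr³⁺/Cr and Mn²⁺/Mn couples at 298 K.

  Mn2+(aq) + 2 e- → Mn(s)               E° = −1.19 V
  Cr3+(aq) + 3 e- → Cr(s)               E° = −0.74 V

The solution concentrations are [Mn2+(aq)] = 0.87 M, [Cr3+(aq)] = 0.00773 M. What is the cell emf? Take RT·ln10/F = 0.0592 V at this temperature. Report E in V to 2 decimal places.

The Cr³⁺/Cr couple has the more positive E°, so it is the cathode; Mn²⁺/Mn is the anode.
E°cell = −0.74 − (−1.19) = +0.45 V, with n = 6 electrons transferred.
Balancing gives 2 Cr3+(aq) + 3 Mn(s) → 2 Cr(s) + 3 Mn2+(aq); hence Q = [Mn2+(aq)]^3 / [Cr3+(aq)]^2 = 1.1×10^4 (log Q = 4.042).
By the Nernst equation, E = +0.45 − (0.0592/6)·(4.042) = +0.41 V.

+0.41 V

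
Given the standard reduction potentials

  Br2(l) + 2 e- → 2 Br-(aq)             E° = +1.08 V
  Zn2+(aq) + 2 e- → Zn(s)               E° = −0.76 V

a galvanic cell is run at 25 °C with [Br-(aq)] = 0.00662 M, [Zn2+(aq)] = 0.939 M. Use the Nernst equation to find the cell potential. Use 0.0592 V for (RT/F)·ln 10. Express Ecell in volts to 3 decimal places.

+1.970 V

Br₂/Br⁻ is reduced (cathode, E° = +1.08 V) and Zn²⁺/Zn is oxidized (anode).
E°cell = +1.08 − (−0.76) = +1.84 V, with n = 2 electrons transferred.
Balancing gives Br2(l) + Zn(s) → 2 Br-(aq) + Zn2+(aq); hence Q = [Br-(aq)]^2·[Zn2+(aq)] = 4.12×10^−5 (log Q = −4.386).
E = E° − (0.0592/n)·log Q = +1.84 − (0.0592/2)(−4.386) = +1.970 V.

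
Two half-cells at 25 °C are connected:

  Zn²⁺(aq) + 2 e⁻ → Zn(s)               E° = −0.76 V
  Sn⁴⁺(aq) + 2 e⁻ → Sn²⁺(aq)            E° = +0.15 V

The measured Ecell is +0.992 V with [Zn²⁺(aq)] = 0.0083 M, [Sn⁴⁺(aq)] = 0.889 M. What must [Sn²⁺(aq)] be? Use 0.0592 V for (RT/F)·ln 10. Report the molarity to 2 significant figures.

0.18 M

With Sn⁴⁺/Sn²⁺ at the cathode and Zn²⁺/Zn at the anode, E°cell = +0.15 − (−0.76) = +0.91 V (n = 2).
Since E = E° − (0.0592/n)·log Q, log Q = n(E° − E)/0.0592 = −2.770.
Balancing electrons gives Sn⁴⁺(aq) + Zn(s) → Sn²⁺(aq) + Zn²⁺(aq); thus Q = ([Sn²⁺(aq)]·[Zn²⁺(aq)]) / [Sn⁴⁺(aq)].
Isolating [Sn²⁺(aq)] in Q = 10^{−2.770} yields log [Sn²⁺(aq)] = −0.740, i.e. 0.18 M.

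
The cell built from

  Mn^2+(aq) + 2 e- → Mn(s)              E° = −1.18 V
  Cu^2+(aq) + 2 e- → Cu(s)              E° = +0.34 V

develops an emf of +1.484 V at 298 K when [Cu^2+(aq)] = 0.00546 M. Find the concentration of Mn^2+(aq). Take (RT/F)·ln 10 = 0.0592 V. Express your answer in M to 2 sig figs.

0.090 M

The Cu²⁺/Cu couple has the larger reduction potential, so it is the cathode: E°cell = +0.34 − (−1.18) = +1.52 V and n = 2.
Since E = E° − (0.0592/n)·log Q, log Q = n(E° − E)/0.0592 = 1.216.
The balanced reaction is Cu^2+(aq) + Mn(s) → Cu(s) + Mn^2+(aq), so Q = [Mn^2+(aq)] / [Cu^2+(aq)].
Solving for the unknown gives log [Mn^2+(aq)] = −1.047, so [Mn^2+(aq)] ≈ 0.090 M.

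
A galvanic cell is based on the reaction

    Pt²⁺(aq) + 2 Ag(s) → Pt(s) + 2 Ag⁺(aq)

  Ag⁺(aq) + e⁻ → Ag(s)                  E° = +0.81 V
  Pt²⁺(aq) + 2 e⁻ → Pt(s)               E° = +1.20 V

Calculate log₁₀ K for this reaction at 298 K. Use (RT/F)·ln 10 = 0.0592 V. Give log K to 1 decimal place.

The Pt²⁺/Pt couple is reduced (cathode); E°cell = +1.20 − (+0.81) = +0.39 V with n = 2.
At equilibrium E = 0, so log K = nE°cell / 0.0592 = (2)(+0.39) / 0.0592 = 13.2.

log K = 13.2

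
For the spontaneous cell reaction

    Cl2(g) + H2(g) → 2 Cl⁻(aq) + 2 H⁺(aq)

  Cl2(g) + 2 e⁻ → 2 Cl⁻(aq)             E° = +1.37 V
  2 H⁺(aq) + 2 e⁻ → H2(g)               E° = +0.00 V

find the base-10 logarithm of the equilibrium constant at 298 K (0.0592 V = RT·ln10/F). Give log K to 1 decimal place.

The Cl₂/Cl⁻ couple is reduced (cathode); E°cell = +1.37 − (+0.00) = +1.37 V with n = 2.
At equilibrium E = 0, so log K = nE°cell / 0.0592 = (2)(+1.37) / 0.0592 = 46.3.

log K = 46.3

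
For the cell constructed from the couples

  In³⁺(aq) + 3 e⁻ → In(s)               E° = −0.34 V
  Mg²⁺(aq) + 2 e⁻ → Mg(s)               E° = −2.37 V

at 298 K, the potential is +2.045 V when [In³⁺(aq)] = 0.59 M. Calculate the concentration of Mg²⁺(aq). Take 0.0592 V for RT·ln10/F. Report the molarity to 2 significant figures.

The In³⁺/In couple has the larger reduction potential, so it is the cathode: E°cell = −0.34 − (−2.37) = +2.03 V and n = 6.
Since E = E° − (0.0592/n)·log Q, log Q = n(E° − E)/0.0592 = −1.520.
Balancing electrons gives 2 In³⁺(aq) + 3 Mg(s) → 2 In(s) + 3 Mg²⁺(aq); thus Q = [Mg²⁺(aq)]^3 / [In³⁺(aq)]^2.
Solving for the unknown gives log [Mg²⁺(aq)] = −0.659, so [Mg²⁺(aq)] ≈ 0.22 M.

0.22 M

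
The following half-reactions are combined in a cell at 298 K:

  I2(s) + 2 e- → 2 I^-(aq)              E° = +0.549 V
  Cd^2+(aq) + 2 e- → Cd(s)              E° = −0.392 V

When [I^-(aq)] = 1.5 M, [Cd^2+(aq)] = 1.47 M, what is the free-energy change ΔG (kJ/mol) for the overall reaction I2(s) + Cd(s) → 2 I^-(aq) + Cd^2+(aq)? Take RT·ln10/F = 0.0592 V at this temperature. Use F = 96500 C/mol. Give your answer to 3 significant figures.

The standard cell potential is +0.549 − (−0.392) = +0.941 V, with n = 2 electrons in the balanced equation.
The reaction quotient is [I^-(aq)]^2·[Cd^2+(aq)] = 3.31; by Nernst, E = +0.941 − (0.0592/2)(0.519) = +0.9256 V.
Then ΔG = −nFE = −2 × 96500 × +0.9256 J/mol = −179 kJ/mol.

−179 kJ/mol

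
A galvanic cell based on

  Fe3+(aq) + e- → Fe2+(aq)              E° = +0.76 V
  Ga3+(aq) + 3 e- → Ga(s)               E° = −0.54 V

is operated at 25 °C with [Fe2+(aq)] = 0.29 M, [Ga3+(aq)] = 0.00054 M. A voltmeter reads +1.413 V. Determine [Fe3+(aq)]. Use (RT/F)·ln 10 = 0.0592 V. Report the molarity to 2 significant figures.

The Fe³⁺/Fe²⁺ couple has the larger reduction potential, so it is the cathode: E°cell = +0.76 − (−0.54) = +1.30 V and n = 3.
From the Nernst equation, log Q = n(E° − E)/0.0592 = 3·(+1.30 − (+1.413))/0.0592 = −5.726.
Balancing electrons gives 3 Fe3+(aq) + Ga(s) → 3 Fe2+(aq) + Ga3+(aq); thus Q = ([Fe2+(aq)]^3·[Ga3+(aq)]) / [Fe3+(aq)]^3.
Isolating [Fe3+(aq)] in Q = 10^{−5.726} yields log [Fe3+(aq)] = 0.282, i.e. 1.9 M.

1.9 M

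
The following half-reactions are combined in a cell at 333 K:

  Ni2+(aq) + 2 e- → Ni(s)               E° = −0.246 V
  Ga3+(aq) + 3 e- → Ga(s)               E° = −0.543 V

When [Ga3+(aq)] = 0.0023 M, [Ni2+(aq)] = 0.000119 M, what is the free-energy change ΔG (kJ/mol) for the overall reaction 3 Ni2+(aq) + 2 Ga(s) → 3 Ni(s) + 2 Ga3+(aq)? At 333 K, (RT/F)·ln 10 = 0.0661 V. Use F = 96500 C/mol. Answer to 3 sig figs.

−131 kJ/mol

The standard cell potential is −0.246 − (−0.543) = +0.297 V, with n = 6 electrons in the balanced equation.
Here Q = [Ga3+(aq)]^2 / [Ni2+(aq)]^3 = 3.14×10^6 (log Q = 6.497), giving E = +0.297 − (0.0661/6)·(6.497) = +0.2254 V.
ΔG = −nFE = −(6)(96500)(+0.2254) J/mol = −131 kJ/mol.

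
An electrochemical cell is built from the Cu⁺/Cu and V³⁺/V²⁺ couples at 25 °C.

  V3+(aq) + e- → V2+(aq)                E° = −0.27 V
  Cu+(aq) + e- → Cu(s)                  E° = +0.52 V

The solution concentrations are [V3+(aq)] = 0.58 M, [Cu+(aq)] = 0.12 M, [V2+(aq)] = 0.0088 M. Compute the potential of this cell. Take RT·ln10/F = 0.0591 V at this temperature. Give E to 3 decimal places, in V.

Since E°(Cu⁺/Cu) > E°(V³⁺/V²⁺), Cu⁺/Cu serves as the cathode.
E°cell = +0.52 − (−0.27) = +0.79 V, with n = 1 electron transferred.
Balancing gives Cu+(aq) + V2+(aq) → Cu(s) + V3+(aq); hence Q = [V3+(aq)] / ([Cu+(aq)]·[V2+(aq)]) = 549 (log Q = 2.740).
By the Nernst equation, E = +0.79 − (0.0591/1)·(2.740) = +0.628 V.

+0.628 V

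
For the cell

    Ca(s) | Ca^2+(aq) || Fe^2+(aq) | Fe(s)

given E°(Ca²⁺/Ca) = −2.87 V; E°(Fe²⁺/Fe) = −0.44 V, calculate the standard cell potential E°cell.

+2.43 V

By convention the left-hand electrode in cell notation is the anode (oxidation) and the right-hand electrode is the cathode (reduction).
E°cell = E°(right) − E°(left) = −0.44 − (−2.87) = +2.43 V.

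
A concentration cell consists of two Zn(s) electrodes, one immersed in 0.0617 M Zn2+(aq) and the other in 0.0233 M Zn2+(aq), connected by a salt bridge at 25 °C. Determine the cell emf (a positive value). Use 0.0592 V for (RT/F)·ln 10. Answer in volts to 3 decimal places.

0.013 V

For a concentration cell E°cell = 0, since both electrodes use the same couple.
The compartment with the higher Zn2+(aq) concentration (0.0617 M) acts as the cathode; ions are reduced there and produced at the dilute (0.0233 M) anode.
With n = 2, Ecell = −(0.0592/2)·log([dilute]/[conc]) = −(0.0592/2)·log(0.0233/0.0617) = +0.013 V.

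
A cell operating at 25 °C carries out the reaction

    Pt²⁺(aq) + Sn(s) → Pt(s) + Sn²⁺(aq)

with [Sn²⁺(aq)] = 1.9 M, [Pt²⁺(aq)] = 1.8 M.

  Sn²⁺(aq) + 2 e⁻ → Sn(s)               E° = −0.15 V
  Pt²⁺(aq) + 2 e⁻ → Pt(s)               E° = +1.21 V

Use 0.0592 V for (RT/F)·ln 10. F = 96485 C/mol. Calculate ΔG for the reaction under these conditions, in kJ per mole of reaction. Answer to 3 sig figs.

E°cell = +1.21 − (−0.15) = +1.36 V; the balanced reaction transfers n = 2 electrons.
The reaction quotient is [Sn²⁺(aq)] / [Pt²⁺(aq)] = 1.06; by Nernst, E = +1.36 − (0.0592/2)(0.023) = +1.3593 V.
Then ΔG = −nFE = −2 × 96485 × +1.3593 J/mol = −262 kJ/mol.

−262 kJ/mol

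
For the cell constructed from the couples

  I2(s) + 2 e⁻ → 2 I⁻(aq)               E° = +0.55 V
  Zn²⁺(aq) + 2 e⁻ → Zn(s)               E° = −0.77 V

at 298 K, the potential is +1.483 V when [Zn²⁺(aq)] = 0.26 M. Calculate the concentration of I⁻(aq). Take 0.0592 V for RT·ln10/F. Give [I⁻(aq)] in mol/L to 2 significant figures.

0.0035 M

With I₂/I⁻ at the cathode and Zn²⁺/Zn at the anode, E°cell = +0.55 − (−0.77) = +1.32 V (n = 2).
Rearranging E = E° − (0.0592/n)·log Q gives log Q = 2(+1.32 − (+1.483))/0.0592 = −5.507.
The balanced reaction is I2(s) + Zn(s) → 2 I⁻(aq) + Zn²⁺(aq), so Q = [I⁻(aq)]^2·[Zn²⁺(aq)].
Substituting the known concentrations and solving, log [I⁻(aq)] = −2.461 and [I⁻(aq)] = 0.0035 M.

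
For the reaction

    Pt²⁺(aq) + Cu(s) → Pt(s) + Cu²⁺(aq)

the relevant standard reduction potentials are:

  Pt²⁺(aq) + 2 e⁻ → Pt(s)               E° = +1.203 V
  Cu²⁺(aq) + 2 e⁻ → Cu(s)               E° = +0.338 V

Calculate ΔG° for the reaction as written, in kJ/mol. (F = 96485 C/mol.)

−167 kJ/mol

In the reaction as written Pt²⁺(aq) is reduced, so the Pt²⁺/Pt couple is the cathode and Cu²⁺/Cu is the anode.
E°cell = +1.203 − (+0.338) = +0.865 V; balancing electrons gives n = 2.
ΔG° = −nFE°cell = −(2)(96485)(+0.865) J/mol = −167 kJ/mol.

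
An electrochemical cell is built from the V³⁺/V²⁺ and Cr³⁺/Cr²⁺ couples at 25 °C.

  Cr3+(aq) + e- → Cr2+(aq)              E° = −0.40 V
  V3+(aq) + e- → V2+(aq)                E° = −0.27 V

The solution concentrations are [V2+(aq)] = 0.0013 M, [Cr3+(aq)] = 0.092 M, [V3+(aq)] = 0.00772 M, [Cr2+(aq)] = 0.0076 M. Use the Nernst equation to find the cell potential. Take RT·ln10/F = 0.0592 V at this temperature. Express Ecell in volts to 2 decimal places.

+0.11 V

The V³⁺/V²⁺ couple has the more positive E°, so it is the cathode; Cr³⁺/Cr²⁺ is the anode.
E°cell = E°cat − E°an = −0.27 − (−0.40) = +0.13 V; n = 1.
For the overall reaction V3+(aq) + Cr2+(aq) → V2+(aq) + Cr3+(aq), Q = ([V2+(aq)]·[Cr3+(aq)]) / ([V3+(aq)]·[Cr2+(aq)]) = 2.04, giving log Q = 0.309.
E = E° − (0.0592/n)·log Q = +0.13 − (0.0592/1)(0.309) = +0.11 V.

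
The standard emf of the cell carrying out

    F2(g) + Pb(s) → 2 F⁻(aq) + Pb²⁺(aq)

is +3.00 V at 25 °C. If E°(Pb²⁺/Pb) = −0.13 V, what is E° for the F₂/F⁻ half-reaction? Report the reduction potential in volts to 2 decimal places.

In the reaction as written the F₂/F⁻ couple is reduced (cathode) and Pb²⁺/Pb is oxidized (anode), so E°cell = E°(F₂/F⁻) − E°(Pb²⁺/Pb).
E°(F₂/F⁻) = E°cell + E°(anode) = +3.00 + (−0.13) = +2.87 V.

+2.87 V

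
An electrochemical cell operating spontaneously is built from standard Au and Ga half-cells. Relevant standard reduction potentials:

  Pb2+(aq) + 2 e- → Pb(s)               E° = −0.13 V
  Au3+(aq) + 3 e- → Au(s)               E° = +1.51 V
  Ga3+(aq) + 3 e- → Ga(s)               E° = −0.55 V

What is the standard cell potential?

Of the two couples in this cell, the one with the more positive reduction potential is reduced at the cathode: here that is Au³⁺/Au (+1.51 V); Ga³⁺/Ga (−0.55 V) is the anode.
E°cell = E°(cathode) − E°(anode) = +1.51 − (−0.55) = +2.06 V.

+2.06 V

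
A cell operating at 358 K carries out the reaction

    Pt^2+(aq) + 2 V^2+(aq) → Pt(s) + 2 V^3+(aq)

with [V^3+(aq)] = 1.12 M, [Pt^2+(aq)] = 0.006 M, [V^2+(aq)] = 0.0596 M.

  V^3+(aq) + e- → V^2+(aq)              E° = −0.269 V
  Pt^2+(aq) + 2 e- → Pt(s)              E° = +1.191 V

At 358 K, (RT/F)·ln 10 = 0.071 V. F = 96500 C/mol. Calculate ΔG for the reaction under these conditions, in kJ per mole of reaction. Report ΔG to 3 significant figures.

−249 kJ/mol

E°cell = +1.191 − (−0.269) = +1.460 V; the balanced reaction transfers n = 2 electrons.
Q = [V^3+(aq)]^2 / ([Pt^2+(aq)]·[V^2+(aq)]^2) = 5.89×10^4, so log Q = 4.770 and E = +1.460 − (0.071/2)(4.770) = +1.2907 V.
ΔG = −nFE = −(2)(96500)(+1.2907) J/mol = −249 kJ/mol.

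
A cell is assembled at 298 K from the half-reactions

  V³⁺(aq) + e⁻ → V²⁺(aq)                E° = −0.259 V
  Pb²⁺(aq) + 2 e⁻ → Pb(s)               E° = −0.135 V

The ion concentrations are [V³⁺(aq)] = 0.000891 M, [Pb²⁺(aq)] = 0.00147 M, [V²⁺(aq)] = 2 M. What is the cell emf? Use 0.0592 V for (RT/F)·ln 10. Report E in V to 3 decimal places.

+0.239 V

Pb²⁺/Pb is reduced (cathode, E° = −0.135 V) and V³⁺/V²⁺ is oxidized (anode).
The standard potential is −0.135 − (−0.259) = +0.124 V and the balanced reaction transfers n = 2 electrons.
The balanced reaction is Pb²⁺(aq) + 2 V²⁺(aq) → Pb(s) + 2 V³⁺(aq), so Q = [V³⁺(aq)]^2 / ([Pb²⁺(aq)]·[V²⁺(aq)]^2) = 0.000135 and log Q = −3.870.
E = E° − (0.0592/n)·log Q = +0.124 − (0.0592/2)(−3.870) = +0.239 V.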